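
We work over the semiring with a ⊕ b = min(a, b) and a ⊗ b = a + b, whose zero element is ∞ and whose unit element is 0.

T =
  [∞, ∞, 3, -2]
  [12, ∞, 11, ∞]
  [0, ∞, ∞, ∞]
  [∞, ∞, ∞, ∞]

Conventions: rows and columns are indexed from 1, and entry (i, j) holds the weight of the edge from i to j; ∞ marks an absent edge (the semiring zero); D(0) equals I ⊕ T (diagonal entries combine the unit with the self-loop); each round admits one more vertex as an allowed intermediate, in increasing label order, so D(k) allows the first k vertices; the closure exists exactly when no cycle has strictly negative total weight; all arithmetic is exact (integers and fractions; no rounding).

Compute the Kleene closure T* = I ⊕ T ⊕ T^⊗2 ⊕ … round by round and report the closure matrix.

D(0):
  [0, ∞, 3, -2]
  [12, 0, 11, ∞]
  [0, ∞, 0, ∞]
  [∞, ∞, ∞, 0]
D(1):
  [0, ∞, 3, -2]
  [12, 0, 11, 10]
  [0, ∞, 0, -2]
  [∞, ∞, ∞, 0]
D(2):
  [0, ∞, 3, -2]
  [12, 0, 11, 10]
  [0, ∞, 0, -2]
  [∞, ∞, ∞, 0]
D(3):
  [0, ∞, 3, -2]
  [11, 0, 11, 9]
  [0, ∞, 0, -2]
  [∞, ∞, ∞, 0]
D(4):
  [0, ∞, 3, -2]
  [11, 0, 11, 9]
  [0, ∞, 0, -2]
  [∞, ∞, ∞, 0]
Answer: T* = [[0, ∞, 3, -2], [11, 0, 11, 9], [0, ∞, 0, -2], [∞, ∞, ∞, 0]]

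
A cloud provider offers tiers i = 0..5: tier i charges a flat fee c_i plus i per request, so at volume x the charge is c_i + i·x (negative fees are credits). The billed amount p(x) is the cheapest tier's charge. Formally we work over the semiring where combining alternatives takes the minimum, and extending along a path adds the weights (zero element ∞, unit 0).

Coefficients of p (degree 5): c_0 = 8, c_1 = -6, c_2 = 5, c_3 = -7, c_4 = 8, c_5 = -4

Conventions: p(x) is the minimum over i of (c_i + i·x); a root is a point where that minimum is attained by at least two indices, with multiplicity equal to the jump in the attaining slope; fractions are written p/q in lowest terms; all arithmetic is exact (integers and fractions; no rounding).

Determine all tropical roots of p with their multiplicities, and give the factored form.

hull edge (i=0, c=8) to (i=1, c=-6): slope -14, span 1
hull edge (i=1, c=-6) to (i=3, c=-7): slope -1/2, span 2
hull edge (i=3, c=-7) to (i=5, c=-4): slope 3/2, span 2
Factored form: p(x) = -4 ⊗ (x ⊕ (-3/2)) ⊗ (x ⊕ (-3/2)) ⊗ (x ⊕ 1/2) ⊗ (x ⊕ 1/2) ⊗ (x ⊕ 14)
Answer: roots = -3/2 (mult 2), 1/2 (mult 2), 14 (mult 1)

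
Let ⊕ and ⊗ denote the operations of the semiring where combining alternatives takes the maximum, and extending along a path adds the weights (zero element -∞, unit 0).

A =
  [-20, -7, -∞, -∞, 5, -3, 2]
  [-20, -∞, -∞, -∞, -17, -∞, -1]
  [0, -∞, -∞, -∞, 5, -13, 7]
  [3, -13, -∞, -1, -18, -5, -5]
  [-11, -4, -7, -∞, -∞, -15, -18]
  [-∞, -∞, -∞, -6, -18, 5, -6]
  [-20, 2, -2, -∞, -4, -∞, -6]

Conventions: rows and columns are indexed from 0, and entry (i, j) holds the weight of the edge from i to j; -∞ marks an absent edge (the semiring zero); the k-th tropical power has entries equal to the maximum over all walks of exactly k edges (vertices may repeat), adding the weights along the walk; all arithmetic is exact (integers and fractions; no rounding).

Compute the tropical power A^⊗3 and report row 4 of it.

A^⊗2:
  [-6, 4, 0, -9, -2, 2, -4]
  [-21, 1, -3, -∞, -5, -23, -7]
  [-6, 9, 5, -19, 5, -3, 2]
  [2, -3, -7, -2, 8, 0, 5]
  [-7, -16, -20, -21, -2, -10, 0]
  [-3, -4, -8, -1, -10, 10, -1]
  [-2, -4, -8, -∞, 3, -15, 5]
A^⊗3:
  [0, -2, -6, -4, 5, 7, 7]
  [-3, -5, -9, -29, 2, -16, 4]
  [5, 4, 0, -9, 10, 2, 12]
  [1, 7, 3, -3, 7, 5, 4]
  [-13, 2, -2, -16, -2, -5, -5]
  [2, 1, -3, 4, 2, 15, 4]
  [-8, 7, 3, -21, 3, -5, 0]
Answer: row 4 of A^⊗3 = [-13, 2, -2, -16, -2, -5, -5]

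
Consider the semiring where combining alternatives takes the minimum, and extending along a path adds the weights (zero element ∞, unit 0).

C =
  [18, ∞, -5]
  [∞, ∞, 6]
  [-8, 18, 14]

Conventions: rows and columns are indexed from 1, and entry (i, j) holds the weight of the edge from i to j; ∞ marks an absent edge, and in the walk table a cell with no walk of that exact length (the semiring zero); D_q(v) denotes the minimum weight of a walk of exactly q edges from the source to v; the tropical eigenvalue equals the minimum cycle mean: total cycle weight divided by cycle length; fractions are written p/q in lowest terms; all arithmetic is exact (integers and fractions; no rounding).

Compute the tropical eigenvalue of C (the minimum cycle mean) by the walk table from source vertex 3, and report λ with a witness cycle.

q=0: [∞, ∞, 0]
q=1: [-8, 18, 14]
q=2: [6, 32, -13]
q=3: [-21, 5, 1]
Optimal cycle mean attained by: cycle 1->3->1, total (-5) + (-8), length 2.
Answer: λ = -13/2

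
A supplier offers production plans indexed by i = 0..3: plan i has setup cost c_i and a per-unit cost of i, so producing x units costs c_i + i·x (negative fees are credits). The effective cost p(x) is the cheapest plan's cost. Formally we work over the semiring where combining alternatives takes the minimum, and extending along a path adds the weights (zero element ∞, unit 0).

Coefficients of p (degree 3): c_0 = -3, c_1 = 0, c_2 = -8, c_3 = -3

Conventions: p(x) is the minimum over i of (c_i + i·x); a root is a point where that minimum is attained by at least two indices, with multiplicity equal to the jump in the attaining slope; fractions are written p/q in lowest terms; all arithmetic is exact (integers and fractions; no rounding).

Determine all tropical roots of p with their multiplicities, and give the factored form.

hull edge (i=0, c=-3) to (i=2, c=-8): slope -5/2, span 2
hull edge (i=2, c=-8) to (i=3, c=-3): slope 5, span 1
Factored form: p(x) = -3 ⊗ (x ⊕ (-5)) ⊗ (x ⊕ 5/2) ⊗ (x ⊕ 5/2)
Answer: roots = -5 (mult 1), 5/2 (mult 2)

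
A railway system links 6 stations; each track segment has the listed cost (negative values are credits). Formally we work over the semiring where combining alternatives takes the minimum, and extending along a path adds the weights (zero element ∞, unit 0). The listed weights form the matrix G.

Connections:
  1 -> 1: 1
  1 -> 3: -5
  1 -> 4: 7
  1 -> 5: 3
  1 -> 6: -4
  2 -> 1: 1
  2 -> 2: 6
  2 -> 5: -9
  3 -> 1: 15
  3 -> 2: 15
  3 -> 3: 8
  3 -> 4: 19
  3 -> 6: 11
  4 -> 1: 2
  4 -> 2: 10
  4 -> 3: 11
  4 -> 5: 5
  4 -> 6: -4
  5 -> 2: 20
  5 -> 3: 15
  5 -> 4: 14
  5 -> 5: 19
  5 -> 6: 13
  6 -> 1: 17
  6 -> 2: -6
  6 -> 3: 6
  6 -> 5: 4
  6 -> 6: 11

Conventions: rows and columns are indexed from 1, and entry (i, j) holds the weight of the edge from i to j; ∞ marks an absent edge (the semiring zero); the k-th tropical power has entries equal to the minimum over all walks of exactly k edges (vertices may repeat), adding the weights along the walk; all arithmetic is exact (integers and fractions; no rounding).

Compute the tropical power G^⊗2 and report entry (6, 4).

G^⊗2:
  [2, -10, -4, 8, 0, -3]
  [2, 11, -4, 5, -3, -3]
  [16, 5, 10, 22, 6, 11]
  [3, -10, -3, 9, 0, -2]
  [16, 7, 19, 33, 11, 10]
  [-5, 0, 12, 18, -15, 13]
Key observation: the optimum is the walk 6->5->4, with weight 4 + 14 = 18.
Optimal value attained by: walk 6->5->4.
Answer: (G^⊗2)[6][4] = 18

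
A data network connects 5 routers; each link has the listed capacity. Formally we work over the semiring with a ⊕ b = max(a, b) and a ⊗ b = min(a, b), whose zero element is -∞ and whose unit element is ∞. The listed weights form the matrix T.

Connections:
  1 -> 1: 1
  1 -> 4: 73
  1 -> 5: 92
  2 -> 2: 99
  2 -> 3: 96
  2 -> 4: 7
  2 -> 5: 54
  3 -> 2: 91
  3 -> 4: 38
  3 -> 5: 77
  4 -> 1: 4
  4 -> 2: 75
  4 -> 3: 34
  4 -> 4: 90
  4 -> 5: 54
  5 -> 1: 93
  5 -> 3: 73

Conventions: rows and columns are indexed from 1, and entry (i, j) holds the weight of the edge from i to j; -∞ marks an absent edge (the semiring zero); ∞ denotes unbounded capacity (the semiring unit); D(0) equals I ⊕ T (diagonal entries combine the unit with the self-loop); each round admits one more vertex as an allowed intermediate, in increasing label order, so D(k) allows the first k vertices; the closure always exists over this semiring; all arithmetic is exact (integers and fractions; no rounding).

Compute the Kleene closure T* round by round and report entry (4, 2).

D(0):
  [∞, -∞, -∞, 73, 92]
  [-∞, ∞, 96, 7, 54]
  [-∞, 91, ∞, 38, 77]
  [4, 75, 34, ∞, 54]
  [93, -∞, 73, -∞, ∞]
D(1):
  [∞, -∞, -∞, 73, 92]
  [-∞, ∞, 96, 7, 54]
  [-∞, 91, ∞, 38, 77]
  [4, 75, 34, ∞, 54]
  [93, -∞, 73, 73, ∞]
D(2):
  [∞, -∞, -∞, 73, 92]
  [-∞, ∞, 96, 7, 54]
  [-∞, 91, ∞, 38, 77]
  [4, 75, 75, ∞, 54]
  [93, -∞, 73, 73, ∞]
D(3):
  [∞, -∞, -∞, 73, 92]
  [-∞, ∞, 96, 38, 77]
  [-∞, 91, ∞, 38, 77]
  [4, 75, 75, ∞, 75]
  [93, 73, 73, 73, ∞]
D(4):
  [∞, 73, 73, 73, 92]
  [4, ∞, 96, 38, 77]
  [4, 91, ∞, 38, 77]
  [4, 75, 75, ∞, 75]
  [93, 73, 73, 73, ∞]
D(5):
  [∞, 73, 73, 73, 92]
  [77, ∞, 96, 73, 77]
  [77, 91, ∞, 73, 77]
  [75, 75, 75, ∞, 75]
  [93, 73, 73, 73, ∞]
Answer: T*[4][2] = 75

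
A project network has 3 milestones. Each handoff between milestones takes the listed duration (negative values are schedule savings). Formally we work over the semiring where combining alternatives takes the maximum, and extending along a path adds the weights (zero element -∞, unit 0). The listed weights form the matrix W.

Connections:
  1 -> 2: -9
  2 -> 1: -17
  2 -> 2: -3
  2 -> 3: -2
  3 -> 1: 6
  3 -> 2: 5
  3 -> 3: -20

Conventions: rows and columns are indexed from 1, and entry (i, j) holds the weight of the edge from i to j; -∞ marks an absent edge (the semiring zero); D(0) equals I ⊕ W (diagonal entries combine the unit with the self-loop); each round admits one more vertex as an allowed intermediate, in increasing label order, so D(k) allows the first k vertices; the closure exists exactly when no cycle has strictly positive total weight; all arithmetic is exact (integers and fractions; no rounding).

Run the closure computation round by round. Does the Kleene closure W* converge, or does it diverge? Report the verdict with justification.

D(0):
  [0, -9, -∞]
  [-17, 0, -2]
  [6, 5, 0]
D(1):
  [0, -9, -∞]
  [-17, 0, -2]
  [6, 5, 0]
Detection: at round 2, diagonal entry (3, 3) turns strictly positive.
Key observation: the cycle 3->2->3 has total weight 5 + (-2), which is strictly positive.
Answer: DIVERGES — positive cycle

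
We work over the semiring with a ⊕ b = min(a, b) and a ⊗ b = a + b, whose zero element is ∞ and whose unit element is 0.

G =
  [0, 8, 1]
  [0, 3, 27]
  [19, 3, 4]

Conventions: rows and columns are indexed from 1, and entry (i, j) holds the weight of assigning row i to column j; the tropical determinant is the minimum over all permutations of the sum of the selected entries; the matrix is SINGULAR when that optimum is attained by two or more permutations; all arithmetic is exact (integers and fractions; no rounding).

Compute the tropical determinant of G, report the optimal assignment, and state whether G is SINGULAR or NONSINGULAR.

σ = (1, 2, 3): 0 + 3 + 4 = 7
σ = (1, 3, 2): 0 + 27 + 3 = 30
σ = (2, 1, 3): 8 + 0 + 4 = 12
σ = (2, 3, 1): 8 + 27 + 19 = 54
σ = (3, 1, 2): 1 + 0 + 3 = 4
σ = (3, 2, 1): 1 + 3 + 19 = 23
Optimal value attained by: σ = (3, 1, 2).
Answer: det⊕(G) = 4; verdict: NONSINGULAR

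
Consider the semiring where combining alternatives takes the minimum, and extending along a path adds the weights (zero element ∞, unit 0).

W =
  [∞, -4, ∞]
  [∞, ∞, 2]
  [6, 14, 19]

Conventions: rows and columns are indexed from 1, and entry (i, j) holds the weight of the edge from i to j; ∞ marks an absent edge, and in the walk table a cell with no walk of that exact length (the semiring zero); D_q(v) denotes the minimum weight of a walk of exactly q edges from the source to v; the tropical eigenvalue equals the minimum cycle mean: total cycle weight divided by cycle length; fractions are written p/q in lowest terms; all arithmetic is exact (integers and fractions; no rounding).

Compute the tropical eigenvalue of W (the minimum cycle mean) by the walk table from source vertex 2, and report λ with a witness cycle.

q=0: [∞, 0, ∞]
q=1: [∞, ∞, 2]
q=2: [8, 16, 21]
q=3: [27, 4, 18]
Optimal cycle mean attained by: cycle 1->2->3->1, total (-4) + 2 + 6, length 3.
Answer: λ = 4/3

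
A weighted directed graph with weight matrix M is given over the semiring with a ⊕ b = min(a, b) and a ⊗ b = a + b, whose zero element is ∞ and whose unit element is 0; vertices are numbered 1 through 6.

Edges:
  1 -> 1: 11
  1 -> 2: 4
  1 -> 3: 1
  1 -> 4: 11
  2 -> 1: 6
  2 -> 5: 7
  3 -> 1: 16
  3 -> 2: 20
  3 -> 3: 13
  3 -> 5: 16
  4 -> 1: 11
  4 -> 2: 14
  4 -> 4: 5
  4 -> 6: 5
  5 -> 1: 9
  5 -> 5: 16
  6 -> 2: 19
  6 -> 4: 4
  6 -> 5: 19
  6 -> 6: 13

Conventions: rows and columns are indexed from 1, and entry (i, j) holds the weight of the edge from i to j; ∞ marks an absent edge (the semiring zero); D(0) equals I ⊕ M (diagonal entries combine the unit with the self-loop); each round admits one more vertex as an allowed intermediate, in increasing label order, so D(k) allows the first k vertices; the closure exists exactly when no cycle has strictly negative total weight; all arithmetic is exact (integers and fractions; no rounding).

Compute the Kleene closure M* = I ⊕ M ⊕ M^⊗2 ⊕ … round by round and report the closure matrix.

D(0):
  [0, 4, 1, 11, ∞, ∞]
  [6, 0, ∞, ∞, 7, ∞]
  [16, 20, 0, ∞, 16, ∞]
  [11, 14, ∞, 0, ∞, 5]
  [9, ∞, ∞, ∞, 0, ∞]
  [∞, 19, ∞, 4, 19, 0]
D(1):
  [0, 4, 1, 11, ∞, ∞]
  [6, 0, 7, 17, 7, ∞]
  [16, 20, 0, 27, 16, ∞]
  [11, 14, 12, 0, ∞, 5]
  [9, 13, 10, 20, 0, ∞]
  [∞, 19, ∞, 4, 19, 0]
D(2):
  [0, 4, 1, 11, 11, ∞]
  [6, 0, 7, 17, 7, ∞]
  [16, 20, 0, 27, 16, ∞]
  [11, 14, 12, 0, 21, 5]
  [9, 13, 10, 20, 0, ∞]
  [25, 19, 26, 4, 19, 0]
D(3):
  [0, 4, 1, 11, 11, ∞]
  [6, 0, 7, 17, 7, ∞]
  [16, 20, 0, 27, 16, ∞]
  [11, 14, 12, 0, 21, 5]
  [9, 13, 10, 20, 0, ∞]
  [25, 19, 26, 4, 19, 0]
D(4):
  [0, 4, 1, 11, 11, 16]
  [6, 0, 7, 17, 7, 22]
  [16, 20, 0, 27, 16, 32]
  [11, 14, 12, 0, 21, 5]
  [9, 13, 10, 20, 0, 25]
  [15, 18, 16, 4, 19, 0]
D(5):
  [0, 4, 1, 11, 11, 16]
  [6, 0, 7, 17, 7, 22]
  [16, 20, 0, 27, 16, 32]
  [11, 14, 12, 0, 21, 5]
  [9, 13, 10, 20, 0, 25]
  [15, 18, 16, 4, 19, 0]
D(6):
  [0, 4, 1, 11, 11, 16]
  [6, 0, 7, 17, 7, 22]
  [16, 20, 0, 27, 16, 32]
  [11, 14, 12, 0, 21, 5]
  [9, 13, 10, 20, 0, 25]
  [15, 18, 16, 4, 19, 0]
Answer: M* = [[0, 4, 1, 11, 11, 16], [6, 0, 7, 17, 7, 22], [16, 20, 0, 27, 16, 32], [11, 14, 12, 0, 21, 5], [9, 13, 10, 20, 0, 25], [15, 18, 16, 4, 19, 0]]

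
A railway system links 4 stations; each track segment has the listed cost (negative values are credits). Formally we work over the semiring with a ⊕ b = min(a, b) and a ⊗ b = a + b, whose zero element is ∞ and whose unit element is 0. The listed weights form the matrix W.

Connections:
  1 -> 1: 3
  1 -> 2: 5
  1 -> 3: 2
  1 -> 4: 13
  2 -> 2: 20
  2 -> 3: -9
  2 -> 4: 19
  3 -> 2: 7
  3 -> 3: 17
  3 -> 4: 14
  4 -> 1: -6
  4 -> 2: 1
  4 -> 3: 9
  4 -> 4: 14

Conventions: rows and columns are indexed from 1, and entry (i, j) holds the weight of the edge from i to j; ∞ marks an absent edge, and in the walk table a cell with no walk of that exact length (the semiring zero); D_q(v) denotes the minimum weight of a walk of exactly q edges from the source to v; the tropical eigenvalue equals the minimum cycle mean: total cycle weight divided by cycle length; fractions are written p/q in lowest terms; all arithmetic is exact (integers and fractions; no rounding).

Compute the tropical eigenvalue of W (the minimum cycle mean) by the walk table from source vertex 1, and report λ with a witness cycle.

q=0: [0, ∞, ∞, ∞]
q=1: [3, 5, 2, 13]
q=2: [6, 8, -4, 16]
q=3: [9, 3, -1, 10]
q=4: [4, 6, -6, 13]
Optimal cycle mean attained by: cycle 2->3->2, total (-9) + 7, length 2.
Answer: λ = -1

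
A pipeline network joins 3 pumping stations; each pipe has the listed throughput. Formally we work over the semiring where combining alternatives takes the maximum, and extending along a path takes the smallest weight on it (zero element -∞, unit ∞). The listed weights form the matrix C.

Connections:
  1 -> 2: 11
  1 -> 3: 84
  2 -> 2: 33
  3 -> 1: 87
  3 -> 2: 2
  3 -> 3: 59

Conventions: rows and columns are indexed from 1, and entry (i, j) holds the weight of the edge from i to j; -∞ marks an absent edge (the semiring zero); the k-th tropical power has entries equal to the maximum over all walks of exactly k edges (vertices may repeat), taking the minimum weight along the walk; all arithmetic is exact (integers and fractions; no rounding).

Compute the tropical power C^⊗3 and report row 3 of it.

C^⊗2:
  [84, 11, 59]
  [-∞, 33, -∞]
  [59, 11, 84]
C^⊗3:
  [59, 11, 84]
  [-∞, 33, -∞]
  [84, 11, 59]
Answer: row 3 of C^⊗3 = [84, 11, 59]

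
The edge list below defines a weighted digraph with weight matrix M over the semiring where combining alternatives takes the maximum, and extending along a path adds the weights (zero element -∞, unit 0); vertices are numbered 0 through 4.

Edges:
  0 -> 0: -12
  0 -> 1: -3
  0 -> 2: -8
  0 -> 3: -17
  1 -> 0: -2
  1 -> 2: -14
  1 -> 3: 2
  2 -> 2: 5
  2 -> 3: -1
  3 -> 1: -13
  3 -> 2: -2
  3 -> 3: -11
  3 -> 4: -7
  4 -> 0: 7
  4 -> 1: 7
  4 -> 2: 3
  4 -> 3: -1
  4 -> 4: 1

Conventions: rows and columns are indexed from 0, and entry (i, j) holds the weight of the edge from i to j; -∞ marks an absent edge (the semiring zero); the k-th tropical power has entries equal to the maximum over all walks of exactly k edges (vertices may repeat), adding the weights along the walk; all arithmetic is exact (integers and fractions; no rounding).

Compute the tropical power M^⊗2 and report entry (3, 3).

M^⊗2:
  [-5, -15, -3, -1, -24]
  [-14, -5, 0, -9, -5]
  [-∞, -14, 10, 4, -8]
  [0, 0, 3, -3, -6]
  [8, 8, 8, 9, 2]
Key observation: the optimum is the walk 3->2->3, with weight (-2) + (-1) = -3.
Optimal value attained by: walk 3->2->3.
Answer: (M^⊗2)[3][3] = -3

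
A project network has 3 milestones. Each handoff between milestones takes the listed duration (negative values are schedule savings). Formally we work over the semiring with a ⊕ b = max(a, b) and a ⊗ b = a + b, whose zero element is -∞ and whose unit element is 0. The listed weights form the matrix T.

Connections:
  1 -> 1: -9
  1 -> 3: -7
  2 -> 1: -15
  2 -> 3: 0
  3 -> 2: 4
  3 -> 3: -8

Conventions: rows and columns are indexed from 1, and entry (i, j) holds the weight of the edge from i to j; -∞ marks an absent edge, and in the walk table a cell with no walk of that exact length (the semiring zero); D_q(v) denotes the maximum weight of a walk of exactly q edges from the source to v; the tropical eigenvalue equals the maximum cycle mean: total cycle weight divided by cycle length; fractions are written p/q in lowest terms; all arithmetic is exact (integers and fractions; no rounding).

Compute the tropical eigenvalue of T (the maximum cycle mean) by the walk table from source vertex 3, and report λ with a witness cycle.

q=0: [-∞, -∞, 0]
q=1: [-∞, 4, -8]
q=2: [-11, -4, 4]
q=3: [-19, 8, -4]
Optimal cycle mean attained by: cycle 2->3->2, total 0 + 4, length 2.
Answer: λ = 2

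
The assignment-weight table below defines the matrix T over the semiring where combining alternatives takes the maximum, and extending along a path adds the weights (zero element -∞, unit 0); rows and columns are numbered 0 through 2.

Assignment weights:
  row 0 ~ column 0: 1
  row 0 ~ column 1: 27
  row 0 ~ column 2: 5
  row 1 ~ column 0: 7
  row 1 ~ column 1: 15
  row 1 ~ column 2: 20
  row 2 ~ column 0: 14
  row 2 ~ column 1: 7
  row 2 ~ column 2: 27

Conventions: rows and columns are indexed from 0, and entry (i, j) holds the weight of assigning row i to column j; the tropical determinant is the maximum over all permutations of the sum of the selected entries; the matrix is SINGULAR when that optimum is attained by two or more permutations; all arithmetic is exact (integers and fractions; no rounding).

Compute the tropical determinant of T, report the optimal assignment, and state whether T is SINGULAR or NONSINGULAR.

σ = (0, 1, 2): 1 + 15 + 27 = 43
σ = (0, 2, 1): 1 + 20 + 7 = 28
σ = (1, 0, 2): 27 + 7 + 27 = 61
σ = (1, 2, 0): 27 + 20 + 14 = 61
σ = (2, 0, 1): 5 + 7 + 7 = 19
σ = (2, 1, 0): 5 + 15 + 14 = 34
Optimal value attained by: σ = (1, 0, 2).
Answer: det⊕(T) = 61; verdict: SINGULAR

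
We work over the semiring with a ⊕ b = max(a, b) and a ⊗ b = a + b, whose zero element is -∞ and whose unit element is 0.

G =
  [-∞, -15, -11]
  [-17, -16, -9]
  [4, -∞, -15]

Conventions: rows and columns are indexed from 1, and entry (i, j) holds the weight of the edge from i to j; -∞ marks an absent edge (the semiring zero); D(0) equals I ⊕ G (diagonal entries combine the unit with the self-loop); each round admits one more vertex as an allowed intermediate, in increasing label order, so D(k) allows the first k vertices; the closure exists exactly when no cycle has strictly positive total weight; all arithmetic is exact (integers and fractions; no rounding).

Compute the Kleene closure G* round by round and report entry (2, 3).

D(0):
  [0, -15, -11]
  [-17, 0, -9]
  [4, -∞, 0]
D(1):
  [0, -15, -11]
  [-17, 0, -9]
  [4, -11, 0]
D(2):
  [0, -15, -11]
  [-17, 0, -9]
  [4, -11, 0]
D(3):
  [0, -15, -11]
  [-5, 0, -9]
  [4, -11, 0]
Answer: G*[2][3] = -9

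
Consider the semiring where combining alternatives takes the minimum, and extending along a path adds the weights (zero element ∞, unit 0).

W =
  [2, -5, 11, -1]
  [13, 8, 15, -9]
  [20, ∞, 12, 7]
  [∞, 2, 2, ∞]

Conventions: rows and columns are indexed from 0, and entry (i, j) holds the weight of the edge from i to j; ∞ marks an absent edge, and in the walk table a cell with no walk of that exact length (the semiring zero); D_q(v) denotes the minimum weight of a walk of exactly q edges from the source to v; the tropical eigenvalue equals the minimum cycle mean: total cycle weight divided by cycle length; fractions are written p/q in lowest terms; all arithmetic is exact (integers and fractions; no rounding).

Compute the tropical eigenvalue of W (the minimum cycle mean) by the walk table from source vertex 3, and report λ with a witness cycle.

q=0: [∞, ∞, ∞, 0]
q=1: [∞, 2, 2, ∞]
q=2: [15, 10, 14, -7]
q=3: [17, -5, -5, 1]
q=4: [8, 3, 3, -14]
Optimal cycle mean attained by: cycle 1->3->1, total (-9) + 2, length 2.
Answer: λ = -7/2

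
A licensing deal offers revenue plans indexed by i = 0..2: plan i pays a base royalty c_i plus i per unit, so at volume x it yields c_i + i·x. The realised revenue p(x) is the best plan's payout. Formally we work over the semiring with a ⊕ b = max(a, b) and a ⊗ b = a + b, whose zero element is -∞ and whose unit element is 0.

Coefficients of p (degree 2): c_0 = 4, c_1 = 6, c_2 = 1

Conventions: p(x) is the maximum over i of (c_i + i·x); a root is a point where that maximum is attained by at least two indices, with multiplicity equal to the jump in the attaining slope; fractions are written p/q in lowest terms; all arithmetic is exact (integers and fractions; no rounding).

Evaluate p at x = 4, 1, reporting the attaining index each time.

p(4) = max(4+0·4=4, 6+1·4=10, 1+2·4=9) = 10 (attained by i=1)
p(1) = max(4+0·1=4, 6+1·1=7, 1+2·1=3) = 7 (attained by i=1)
Answer: p(4) = 10; p(1) = 7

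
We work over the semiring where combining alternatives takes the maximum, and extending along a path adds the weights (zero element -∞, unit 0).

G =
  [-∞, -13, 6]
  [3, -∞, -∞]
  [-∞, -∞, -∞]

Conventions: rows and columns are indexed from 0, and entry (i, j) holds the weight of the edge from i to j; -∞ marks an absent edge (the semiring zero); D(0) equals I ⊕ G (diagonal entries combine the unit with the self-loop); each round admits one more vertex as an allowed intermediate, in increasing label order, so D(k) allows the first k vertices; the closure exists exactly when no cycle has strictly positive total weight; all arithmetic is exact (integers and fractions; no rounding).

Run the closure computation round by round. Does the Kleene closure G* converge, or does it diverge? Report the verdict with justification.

D(0):
  [0, -13, 6]
  [3, 0, -∞]
  [-∞, -∞, 0]
D(1):
  [0, -13, 6]
  [3, 0, 9]
  [-∞, -∞, 0]
D(2):
  [0, -13, 6]
  [3, 0, 9]
  [-∞, -∞, 0]
D(3):
  [0, -13, 6]
  [3, 0, 9]
  [-∞, -∞, 0]
Key observation: every diagonal entry stays at the unit through all rounds, so no improving cycle exists.
Answer: CONVERGES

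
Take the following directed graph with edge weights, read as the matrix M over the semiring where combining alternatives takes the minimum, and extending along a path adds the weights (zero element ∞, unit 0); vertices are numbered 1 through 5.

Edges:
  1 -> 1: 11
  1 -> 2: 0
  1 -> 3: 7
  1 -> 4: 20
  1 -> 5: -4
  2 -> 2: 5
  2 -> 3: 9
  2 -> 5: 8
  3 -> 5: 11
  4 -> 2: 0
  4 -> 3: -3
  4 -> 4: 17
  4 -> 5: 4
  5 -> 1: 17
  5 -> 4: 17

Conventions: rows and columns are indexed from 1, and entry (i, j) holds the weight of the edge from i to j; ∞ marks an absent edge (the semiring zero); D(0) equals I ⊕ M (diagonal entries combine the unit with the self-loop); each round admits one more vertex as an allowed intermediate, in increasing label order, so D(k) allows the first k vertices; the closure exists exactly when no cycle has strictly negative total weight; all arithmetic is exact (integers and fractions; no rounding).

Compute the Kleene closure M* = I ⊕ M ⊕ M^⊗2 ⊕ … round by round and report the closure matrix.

D(0):
  [0, 0, 7, 20, -4]
  [∞, 0, 9, ∞, 8]
  [∞, ∞, 0, ∞, 11]
  [∞, 0, -3, 0, 4]
  [17, ∞, ∞, 17, 0]
D(1):
  [0, 0, 7, 20, -4]
  [∞, 0, 9, ∞, 8]
  [∞, ∞, 0, ∞, 11]
  [∞, 0, -3, 0, 4]
  [17, 17, 24, 17, 0]
D(2):
  [0, 0, 7, 20, -4]
  [∞, 0, 9, ∞, 8]
  [∞, ∞, 0, ∞, 11]
  [∞, 0, -3, 0, 4]
  [17, 17, 24, 17, 0]
D(3):
  [0, 0, 7, 20, -4]
  [∞, 0, 9, ∞, 8]
  [∞, ∞, 0, ∞, 11]
  [∞, 0, -3, 0, 4]
  [17, 17, 24, 17, 0]
D(4):
  [0, 0, 7, 20, -4]
  [∞, 0, 9, ∞, 8]
  [∞, ∞, 0, ∞, 11]
  [∞, 0, -3, 0, 4]
  [17, 17, 14, 17, 0]
D(5):
  [0, 0, 7, 13, -4]
  [25, 0, 9, 25, 8]
  [28, 28, 0, 28, 11]
  [21, 0, -3, 0, 4]
  [17, 17, 14, 17, 0]
Answer: M* = [[0, 0, 7, 13, -4], [25, 0, 9, 25, 8], [28, 28, 0, 28, 11], [21, 0, -3, 0, 4], [17, 17, 14, 17, 0]]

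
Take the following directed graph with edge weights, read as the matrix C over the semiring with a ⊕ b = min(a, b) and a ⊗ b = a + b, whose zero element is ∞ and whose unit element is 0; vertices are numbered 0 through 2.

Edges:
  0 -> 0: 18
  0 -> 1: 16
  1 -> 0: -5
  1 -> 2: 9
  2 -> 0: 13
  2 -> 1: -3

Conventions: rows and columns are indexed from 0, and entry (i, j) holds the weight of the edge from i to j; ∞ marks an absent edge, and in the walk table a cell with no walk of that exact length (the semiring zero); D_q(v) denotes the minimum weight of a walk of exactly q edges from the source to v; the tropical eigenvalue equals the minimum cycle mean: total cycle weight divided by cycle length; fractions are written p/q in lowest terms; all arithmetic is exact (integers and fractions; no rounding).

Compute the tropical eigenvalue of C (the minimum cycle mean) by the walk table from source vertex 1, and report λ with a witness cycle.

q=0: [∞, 0, ∞]
q=1: [-5, ∞, 9]
q=2: [13, 6, ∞]
q=3: [1, 29, 15]
Optimal cycle mean attained by: cycle 1->2->1, total 9 + (-3), length 2.
Answer: λ = 3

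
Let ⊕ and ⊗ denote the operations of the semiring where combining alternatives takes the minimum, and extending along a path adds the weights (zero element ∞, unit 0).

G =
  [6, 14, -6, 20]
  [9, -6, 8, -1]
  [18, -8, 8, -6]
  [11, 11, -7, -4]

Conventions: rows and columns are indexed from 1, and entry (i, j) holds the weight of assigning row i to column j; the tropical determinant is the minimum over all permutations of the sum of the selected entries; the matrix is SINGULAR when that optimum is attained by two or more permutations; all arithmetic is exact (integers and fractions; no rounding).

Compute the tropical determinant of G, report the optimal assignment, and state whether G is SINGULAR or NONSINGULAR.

σ = (1, 2, 3, 4): 6 + (-6) + 8 + (-4) = 4
σ = (1, 2, 4, 3): 6 + (-6) + (-6) + (-7) = -13
σ = (1, 3, 2, 4): 6 + 8 + (-8) + (-4) = 2
σ = (1, 3, 4, 2): 6 + 8 + (-6) + 11 = 19
σ = (1, 4, 2, 3): 6 + (-1) + (-8) + (-7) = -10
σ = (1, 4, 3, 2): 6 + (-1) + 8 + 11 = 24
σ = (2, 1, 3, 4): 14 + 9 + 8 + (-4) = 27
σ = (2, 1, 4, 3): 14 + 9 + (-6) + (-7) = 10
σ = (2, 3, 1, 4): 14 + 8 + 18 + (-4) = 36
σ = (2, 3, 4, 1): 14 + 8 + (-6) + 11 = 27
σ = (2, 4, 1, 3): 14 + (-1) + 18 + (-7) = 24
σ = (2, 4, 3, 1): 14 + (-1) + 8 + 11 = 32
σ = (3, 1, 2, 4): (-6) + 9 + (-8) + (-4) = -9
σ = (3, 1, 4, 2): (-6) + 9 + (-6) + 11 = 8
σ = (3, 2, 1, 4): (-6) + (-6) + 18 + (-4) = 2
σ = (3, 2, 4, 1): (-6) + (-6) + (-6) + 11 = -7
σ = (3, 4, 1, 2): (-6) + (-1) + 18 + 11 = 22
σ = (3, 4, 2, 1): (-6) + (-1) + (-8) + 11 = -4
σ = (4, 1, 2, 3): 20 + 9 + (-8) + (-7) = 14
σ = (4, 1, 3, 2): 20 + 9 + 8 + 11 = 48
σ = (4, 2, 1, 3): 20 + (-6) + 18 + (-7) = 25
σ = (4, 2, 3, 1): 20 + (-6) + 8 + 11 = 33
σ = (4, 3, 1, 2): 20 + 8 + 18 + 11 = 57
σ = (4, 3, 2, 1): 20 + 8 + (-8) + 11 = 31
Optimal value attained by: σ = (1, 2, 4, 3).
Answer: det⊕(G) = -13; verdict: NONSINGULAR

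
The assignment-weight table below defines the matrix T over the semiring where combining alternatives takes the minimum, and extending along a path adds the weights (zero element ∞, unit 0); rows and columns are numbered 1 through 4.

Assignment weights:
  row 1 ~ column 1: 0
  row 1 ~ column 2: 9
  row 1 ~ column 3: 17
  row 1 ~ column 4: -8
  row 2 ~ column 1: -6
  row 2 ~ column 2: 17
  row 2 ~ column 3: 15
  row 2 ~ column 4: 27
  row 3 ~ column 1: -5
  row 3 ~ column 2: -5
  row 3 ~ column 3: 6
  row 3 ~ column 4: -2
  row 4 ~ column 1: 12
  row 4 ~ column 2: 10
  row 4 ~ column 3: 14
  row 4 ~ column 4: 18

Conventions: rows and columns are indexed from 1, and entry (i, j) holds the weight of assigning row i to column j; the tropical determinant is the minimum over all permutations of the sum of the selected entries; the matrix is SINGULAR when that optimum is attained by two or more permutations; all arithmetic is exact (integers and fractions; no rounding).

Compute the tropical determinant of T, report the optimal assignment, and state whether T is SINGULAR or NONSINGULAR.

σ = (1, 2, 3, 4): 0 + 17 + 6 + 18 = 41
σ = (1, 2, 4, 3): 0 + 17 + (-2) + 14 = 29
σ = (1, 3, 2, 4): 0 + 15 + (-5) + 18 = 28
σ = (1, 3, 4, 2): 0 + 15 + (-2) + 10 = 23
σ = (1, 4, 2, 3): 0 + 27 + (-5) + 14 = 36
σ = (1, 4, 3, 2): 0 + 27 + 6 + 10 = 43
σ = (2, 1, 3, 4): 9 + (-6) + 6 + 18 = 27
σ = (2, 1, 4, 3): 9 + (-6) + (-2) + 14 = 15
σ = (2, 3, 1, 4): 9 + 15 + (-5) + 18 = 37
σ = (2, 3, 4, 1): 9 + 15 + (-2) + 12 = 34
σ = (2, 4, 1, 3): 9 + 27 + (-5) + 14 = 45
σ = (2, 4, 3, 1): 9 + 27 + 6 + 12 = 54
σ = (3, 1, 2, 4): 17 + (-6) + (-5) + 18 = 24
σ = (3, 1, 4, 2): 17 + (-6) + (-2) + 10 = 19
σ = (3, 2, 1, 4): 17 + 17 + (-5) + 18 = 47
σ = (3, 2, 4, 1): 17 + 17 + (-2) + 12 = 44
σ = (3, 4, 1, 2): 17 + 27 + (-5) + 10 = 49
σ = (3, 4, 2, 1): 17 + 27 + (-5) + 12 = 51
σ = (4, 1, 2, 3): (-8) + (-6) + (-5) + 14 = -5
σ = (4, 1, 3, 2): (-8) + (-6) + 6 + 10 = 2
σ = (4, 2, 1, 3): (-8) + 17 + (-5) + 14 = 18
σ = (4, 2, 3, 1): (-8) + 17 + 6 + 12 = 27
σ = (4, 3, 1, 2): (-8) + 15 + (-5) + 10 = 12
σ = (4, 3, 2, 1): (-8) + 15 + (-5) + 12 = 14
Optimal value attained by: σ = (4, 1, 2, 3).
Answer: det⊕(T) = -5; verdict: NONSINGULAR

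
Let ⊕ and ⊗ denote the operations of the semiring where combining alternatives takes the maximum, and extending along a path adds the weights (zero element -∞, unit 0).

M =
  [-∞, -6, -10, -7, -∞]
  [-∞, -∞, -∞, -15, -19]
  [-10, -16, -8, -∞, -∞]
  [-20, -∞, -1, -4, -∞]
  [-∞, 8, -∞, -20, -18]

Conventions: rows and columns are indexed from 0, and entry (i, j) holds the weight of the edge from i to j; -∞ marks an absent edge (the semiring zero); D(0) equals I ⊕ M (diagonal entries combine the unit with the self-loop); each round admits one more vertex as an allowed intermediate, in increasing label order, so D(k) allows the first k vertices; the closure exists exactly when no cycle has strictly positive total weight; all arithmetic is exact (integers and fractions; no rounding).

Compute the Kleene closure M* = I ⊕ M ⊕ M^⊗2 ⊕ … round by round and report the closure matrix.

D(0):
  [0, -6, -10, -7, -∞]
  [-∞, 0, -∞, -15, -19]
  [-10, -16, 0, -∞, -∞]
  [-20, -∞, -1, 0, -∞]
  [-∞, 8, -∞, -20, 0]
D(1):
  [0, -6, -10, -7, -∞]
  [-∞, 0, -∞, -15, -19]
  [-10, -16, 0, -17, -∞]
  [-20, -26, -1, 0, -∞]
  [-∞, 8, -∞, -20, 0]
D(2):
  [0, -6, -10, -7, -25]
  [-∞, 0, -∞, -15, -19]
  [-10, -16, 0, -17, -35]
  [-20, -26, -1, 0, -45]
  [-∞, 8, -∞, -7, 0]
D(3):
  [0, -6, -10, -7, -25]
  [-∞, 0, -∞, -15, -19]
  [-10, -16, 0, -17, -35]
  [-11, -17, -1, 0, -36]
  [-∞, 8, -∞, -7, 0]
D(4):
  [0, -6, -8, -7, -25]
  [-26, 0, -16, -15, -19]
  [-10, -16, 0, -17, -35]
  [-11, -17, -1, 0, -36]
  [-18, 8, -8, -7, 0]
D(5):
  [0, -6, -8, -7, -25]
  [-26, 0, -16, -15, -19]
  [-10, -16, 0, -17, -35]
  [-11, -17, -1, 0, -36]
  [-18, 8, -8, -7, 0]
Answer: M* = [[0, -6, -8, -7, -25], [-26, 0, -16, -15, -19], [-10, -16, 0, -17, -35], [-11, -17, -1, 0, -36], [-18, 8, -8, -7, 0]]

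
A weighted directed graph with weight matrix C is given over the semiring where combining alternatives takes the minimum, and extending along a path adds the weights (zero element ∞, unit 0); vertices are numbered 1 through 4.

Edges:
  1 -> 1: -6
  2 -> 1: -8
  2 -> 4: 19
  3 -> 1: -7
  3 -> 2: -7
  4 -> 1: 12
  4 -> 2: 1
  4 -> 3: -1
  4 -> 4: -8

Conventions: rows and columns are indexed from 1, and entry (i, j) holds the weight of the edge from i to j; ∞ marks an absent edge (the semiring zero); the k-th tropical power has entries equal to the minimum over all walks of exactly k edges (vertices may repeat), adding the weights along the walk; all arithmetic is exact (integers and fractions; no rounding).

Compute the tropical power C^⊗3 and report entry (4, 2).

C^⊗2:
  [-12, ∞, ∞, ∞]
  [-14, 20, 18, 11]
  [-15, ∞, ∞, 12]
  [-8, -8, -9, -16]
C^⊗3:
  [-18, ∞, ∞, ∞]
  [-20, 11, 10, 3]
  [-21, 13, 11, 4]
  [-16, -16, -17, -24]
Key observation: the optimum is the walk 4->4->3->2, with weight (-8) + (-1) + (-7) = -16.
Optimal value attained by: walk 4->4->3->2.
Answer: (C^⊗3)[4][2] = -16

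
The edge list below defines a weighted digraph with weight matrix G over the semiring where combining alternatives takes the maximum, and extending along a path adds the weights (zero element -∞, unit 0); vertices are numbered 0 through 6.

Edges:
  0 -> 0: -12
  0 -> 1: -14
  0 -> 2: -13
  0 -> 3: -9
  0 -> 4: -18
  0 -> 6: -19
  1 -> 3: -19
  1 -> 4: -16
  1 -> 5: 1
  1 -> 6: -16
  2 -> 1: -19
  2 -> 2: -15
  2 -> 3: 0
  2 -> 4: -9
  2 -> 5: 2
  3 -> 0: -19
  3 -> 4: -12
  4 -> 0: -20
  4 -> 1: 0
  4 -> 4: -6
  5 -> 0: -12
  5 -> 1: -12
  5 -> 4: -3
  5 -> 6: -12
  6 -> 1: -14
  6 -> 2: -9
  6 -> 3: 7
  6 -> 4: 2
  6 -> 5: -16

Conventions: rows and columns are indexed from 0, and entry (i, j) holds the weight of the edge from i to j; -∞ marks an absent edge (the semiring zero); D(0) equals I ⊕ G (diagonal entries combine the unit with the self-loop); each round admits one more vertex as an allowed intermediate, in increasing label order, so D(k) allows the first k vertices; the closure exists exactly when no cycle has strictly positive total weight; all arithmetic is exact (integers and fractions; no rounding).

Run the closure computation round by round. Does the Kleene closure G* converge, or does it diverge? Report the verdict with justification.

D(0):
  [0, -14, -13, -9, -18, -∞, -19]
  [-∞, 0, -∞, -19, -16, 1, -16]
  [-∞, -19, 0, 0, -9, 2, -∞]
  [-19, -∞, -∞, 0, -12, -∞, -∞]
  [-20, 0, -∞, -∞, 0, -∞, -∞]
  [-12, -12, -∞, -∞, -3, 0, -12]
  [-∞, -14, -9, 7, 2, -16, 0]
D(1):
  [0, -14, -13, -9, -18, -∞, -19]
  [-∞, 0, -∞, -19, -16, 1, -16]
  [-∞, -19, 0, 0, -9, 2, -∞]
  [-19, -33, -32, 0, -12, -∞, -38]
  [-20, 0, -33, -29, 0, -∞, -39]
  [-12, -12, -25, -21, -3, 0, -12]
  [-∞, -14, -9, 7, 2, -16, 0]
D(2):
  [0, -14, -13, -9, -18, -13, -19]
  [-∞, 0, -∞, -19, -16, 1, -16]
  [-∞, -19, 0, 0, -9, 2, -35]
  [-19, -33, -32, 0, -12, -32, -38]
  [-20, 0, -33, -19, 0, 1, -16]
  [-12, -12, -25, -21, -3, 0, -12]
  [-∞, -14, -9, 7, 2, -13, 0]
D(3):
  [0, -14, -13, -9, -18, -11, -19]
  [-∞, 0, -∞, -19, -16, 1, -16]
  [-∞, -19, 0, 0, -9, 2, -35]
  [-19, -33, -32, 0, -12, -30, -38]
  [-20, 0, -33, -19, 0, 1, -16]
  [-12, -12, -25, -21, -3, 0, -12]
  [-∞, -14, -9, 7, 2, -7, 0]
D(4):
  [0, -14, -13, -9, -18, -11, -19]
  [-38, 0, -51, -19, -16, 1, -16]
  [-19, -19, 0, 0, -9, 2, -35]
  [-19, -33, -32, 0, -12, -30, -38]
  [-20, 0, -33, -19, 0, 1, -16]
  [-12, -12, -25, -21, -3, 0, -12]
  [-12, -14, -9, 7, 2, -7, 0]
D(5):
  [0, -14, -13, -9, -18, -11, -19]
  [-36, 0, -49, -19, -16, 1, -16]
  [-19, -9, 0, 0, -9, 2, -25]
  [-19, -12, -32, 0, -12, -11, -28]
  [-20, 0, -33, -19, 0, 1, -16]
  [-12, -3, -25, -21, -3, 0, -12]
  [-12, 2, -9, 7, 2, 3, 0]
D(6):
  [0, -14, -13, -9, -14, -11, -19]
  [-11, 0, -24, -19, -2, 1, -11]
  [-10, -1, 0, 0, -1, 2, -10]
  [-19, -12, -32, 0, -12, -11, -23]
  [-11, 0, -24, -19, 0, 1, -11]
  [-12, -3, -25, -21, -3, 0, -12]
  [-9, 2, -9, 7, 2, 3, 0]
D(7):
  [0, -14, -13, -9, -14, -11, -19]
  [-11, 0, -20, -4, -2, 1, -11]
  [-10, -1, 0, 0, -1, 2, -10]
  [-19, -12, -32, 0, -12, -11, -23]
  [-11, 0, -20, -4, 0, 1, -11]
  [-12, -3, -21, -5, -3, 0, -12]
  [-9, 2, -9, 7, 2, 3, 0]
Key observation: every diagonal entry stays at the unit through all rounds, so no improving cycle exists.
Answer: CONVERGES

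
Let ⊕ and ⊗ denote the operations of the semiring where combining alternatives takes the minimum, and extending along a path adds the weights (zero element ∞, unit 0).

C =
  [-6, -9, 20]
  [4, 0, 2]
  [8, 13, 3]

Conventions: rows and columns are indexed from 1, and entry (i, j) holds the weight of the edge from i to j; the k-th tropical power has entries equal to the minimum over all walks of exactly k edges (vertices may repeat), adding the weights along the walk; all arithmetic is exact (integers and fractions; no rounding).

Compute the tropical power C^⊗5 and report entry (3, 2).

C^⊗2:
  [-12, -15, -7]
  [-2, -5, 2]
  [2, -1, 6]
C^⊗3:
  [-18, -21, -13]
  [-8, -11, -3]
  [-4, -7, 1]
C^⊗4:
  [-24, -27, -19]
  [-14, -17, -9]
  [-10, -13, -5]
C^⊗5:
  [-30, -33, -25]
  [-20, -23, -15]
  [-16, -19, -11]
Key observation: the optimum is the walk 3->1->1->1->1->2, with weight 8 + (-6) + (-6) + (-6) + (-9) = -19.
Optimal value attained by: walk 3->1->1->1->1->2.
Answer: (C^⊗5)[3][2] = -19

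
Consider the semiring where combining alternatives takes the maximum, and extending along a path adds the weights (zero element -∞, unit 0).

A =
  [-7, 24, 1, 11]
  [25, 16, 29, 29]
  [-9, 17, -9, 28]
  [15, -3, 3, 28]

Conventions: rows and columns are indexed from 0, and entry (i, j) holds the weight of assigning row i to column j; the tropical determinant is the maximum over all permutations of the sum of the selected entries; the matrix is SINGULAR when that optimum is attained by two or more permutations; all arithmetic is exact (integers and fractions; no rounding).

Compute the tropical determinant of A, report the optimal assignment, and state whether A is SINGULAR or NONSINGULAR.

σ = (0, 1, 2, 3): (-7) + 16 + (-9) + 28 = 28
σ = (0, 1, 3, 2): (-7) + 16 + 28 + 3 = 40
σ = (0, 2, 1, 3): (-7) + 29 + 17 + 28 = 67
σ = (0, 2, 3, 1): (-7) + 29 + 28 + (-3) = 47
σ = (0, 3, 1, 2): (-7) + 29 + 17 + 3 = 42
σ = (0, 3, 2, 1): (-7) + 29 + (-9) + (-3) = 10
σ = (1, 0, 2, 3): 24 + 25 + (-9) + 28 = 68
σ = (1, 0, 3, 2): 24 + 25 + 28 + 3 = 80
σ = (1, 2, 0, 3): 24 + 29 + (-9) + 28 = 72
σ = (1, 2, 3, 0): 24 + 29 + 28 + 15 = 96
σ = (1, 3, 0, 2): 24 + 29 + (-9) + 3 = 47
σ = (1, 3, 2, 0): 24 + 29 + (-9) + 15 = 59
σ = (2, 0, 1, 3): 1 + 25 + 17 + 28 = 71
σ = (2, 0, 3, 1): 1 + 25 + 28 + (-3) = 51
σ = (2, 1, 0, 3): 1 + 16 + (-9) + 28 = 36
σ = (2, 1, 3, 0): 1 + 16 + 28 + 15 = 60
σ = (2, 3, 0, 1): 1 + 29 + (-9) + (-3) = 18
σ = (2, 3, 1, 0): 1 + 29 + 17 + 15 = 62
σ = (3, 0, 1, 2): 11 + 25 + 17 + 3 = 56
σ = (3, 0, 2, 1): 11 + 25 + (-9) + (-3) = 24
σ = (3, 1, 0, 2): 11 + 16 + (-9) + 3 = 21
σ = (3, 1, 2, 0): 11 + 16 + (-9) + 15 = 33
σ = (3, 2, 0, 1): 11 + 29 + (-9) + (-3) = 28
σ = (3, 2, 1, 0): 11 + 29 + 17 + 15 = 72
Optimal value attained by: σ = (1, 2, 3, 0).
Answer: det⊕(A) = 96; verdict: NONSINGULAR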